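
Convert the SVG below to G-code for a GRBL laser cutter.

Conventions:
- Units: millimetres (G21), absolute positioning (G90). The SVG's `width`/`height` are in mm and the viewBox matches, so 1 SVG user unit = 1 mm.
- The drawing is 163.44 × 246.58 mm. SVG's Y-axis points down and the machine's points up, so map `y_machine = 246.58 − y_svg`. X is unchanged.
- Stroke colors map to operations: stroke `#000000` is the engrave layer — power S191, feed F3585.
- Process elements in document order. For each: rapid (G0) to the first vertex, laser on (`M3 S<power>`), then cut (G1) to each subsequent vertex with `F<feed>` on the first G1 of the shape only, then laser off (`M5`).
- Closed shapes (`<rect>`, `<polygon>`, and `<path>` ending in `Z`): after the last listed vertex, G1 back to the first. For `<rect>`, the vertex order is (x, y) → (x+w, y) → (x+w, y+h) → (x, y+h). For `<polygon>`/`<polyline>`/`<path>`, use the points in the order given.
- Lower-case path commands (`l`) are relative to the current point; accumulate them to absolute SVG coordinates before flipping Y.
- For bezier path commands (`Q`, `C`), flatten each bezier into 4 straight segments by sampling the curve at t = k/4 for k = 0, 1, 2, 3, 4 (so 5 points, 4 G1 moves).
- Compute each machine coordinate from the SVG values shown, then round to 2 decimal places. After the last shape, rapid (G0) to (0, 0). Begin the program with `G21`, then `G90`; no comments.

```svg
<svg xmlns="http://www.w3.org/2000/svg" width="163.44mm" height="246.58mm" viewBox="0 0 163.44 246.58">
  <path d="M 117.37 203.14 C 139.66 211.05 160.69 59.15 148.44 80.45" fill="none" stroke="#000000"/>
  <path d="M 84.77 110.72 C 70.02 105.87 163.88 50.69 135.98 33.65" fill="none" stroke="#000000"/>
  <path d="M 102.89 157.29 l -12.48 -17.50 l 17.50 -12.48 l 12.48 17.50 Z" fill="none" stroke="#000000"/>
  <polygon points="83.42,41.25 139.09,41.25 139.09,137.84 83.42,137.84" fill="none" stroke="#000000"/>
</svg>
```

Since the viewBox matches the mm dimensions, user units are millimetres directly. The only transform is the Y-flip y_m = 246.58 − y_svg.

Shape 1 is a cubic bezier drawn with `<path>`. Its stroke #000000 means engrave at S191, F3585. After flipping Y the toolpath is (117.37,43.44) → (133.35,62.27) → (145.86,109.81) → (151.89,154.83) → (148.44,166.13).

Shape 2 is a cubic bezier drawn with `<path>`. Its stroke #000000 means engrave at S191, F3585. After flipping Y the toolpath is (84.77,135.86) → (90.47,147.55) → (115.31,169.82) → (137.67,194.38) → (135.98,212.93).

Shape 3 is a regular polygon drawn with `<path>`. Its stroke #000000 means engrave at S191, F3585. After flipping Y the toolpath is (102.89,89.29) → (90.41,106.79) → (107.91,119.27) → (120.39,101.77) → (102.89,89.29), returning to the start.

Shape 4 is a rectangle drawn with `<polygon>`. Its stroke #000000 means engrave at S191, F3585. After flipping Y the toolpath is (83.42,205.33) → (139.09,205.33) → (139.09,108.74) → (83.42,108.74) → (83.42,205.33), returning to the start.

G21
G90
G0 X117.37 Y43.44
M3 S191
G1 X133.35 Y62.27 F3585
G1 X145.86 Y109.81
G1 X151.89 Y154.83
G1 X148.44 Y166.13
M5
G0 X84.77 Y135.86
M3 S191
G1 X90.47 Y147.55 F3585
G1 X115.31 Y169.82
G1 X137.67 Y194.38
G1 X135.98 Y212.93
M5
G0 X102.89 Y89.29
M3 S191
G1 X90.41 Y106.79 F3585
G1 X107.91 Y119.27
G1 X120.39 Y101.77
G1 X102.89 Y89.29
M5
G0 X83.42 Y205.33
M3 S191
G1 X139.09 Y205.33 F3585
G1 X139.09 Y108.74
G1 X83.42 Y108.74
G1 X83.42 Y205.33
M5
G0 X0.00 Y0.00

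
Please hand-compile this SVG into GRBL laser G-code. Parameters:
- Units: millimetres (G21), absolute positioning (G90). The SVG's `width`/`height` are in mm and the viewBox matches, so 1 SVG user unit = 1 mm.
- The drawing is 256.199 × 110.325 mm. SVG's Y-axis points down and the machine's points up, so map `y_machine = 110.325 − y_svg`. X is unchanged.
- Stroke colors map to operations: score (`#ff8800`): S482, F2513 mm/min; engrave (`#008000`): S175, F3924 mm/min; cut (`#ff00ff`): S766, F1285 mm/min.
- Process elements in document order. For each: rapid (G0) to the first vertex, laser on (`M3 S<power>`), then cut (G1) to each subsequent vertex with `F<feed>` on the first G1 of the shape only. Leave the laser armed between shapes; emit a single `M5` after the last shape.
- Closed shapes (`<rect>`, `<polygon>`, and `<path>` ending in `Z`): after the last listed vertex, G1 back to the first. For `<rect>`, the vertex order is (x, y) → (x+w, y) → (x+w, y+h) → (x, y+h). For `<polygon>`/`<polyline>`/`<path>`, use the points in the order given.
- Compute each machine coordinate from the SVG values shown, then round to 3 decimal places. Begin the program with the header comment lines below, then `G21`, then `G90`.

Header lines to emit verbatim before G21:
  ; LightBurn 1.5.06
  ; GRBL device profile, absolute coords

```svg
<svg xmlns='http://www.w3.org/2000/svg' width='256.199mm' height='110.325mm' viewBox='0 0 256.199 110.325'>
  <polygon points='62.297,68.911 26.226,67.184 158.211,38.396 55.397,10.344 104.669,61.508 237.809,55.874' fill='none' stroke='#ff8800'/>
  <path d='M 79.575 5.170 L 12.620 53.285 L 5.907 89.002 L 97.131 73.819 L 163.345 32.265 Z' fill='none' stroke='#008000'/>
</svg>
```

1 u = 1 mm; y_m = 110.325 − y.

[1] `<polygon>` closed polygon, #ff8800→score S482 F2513: (62.297,41.414) → (26.226,43.141) → (158.211,71.929) → (55.397,99.981) → (104.669,48.817) → (237.809,54.451) → (62.297,41.414) (closed)

[2] `<path>` closed polygon, #008000→engrave S175 F3924: (79.575,105.155) → (12.620,57.040) → (5.907,21.323) → (97.131,36.506) → (163.345,78.060) → (79.575,105.155) (closed)

; LightBurn 1.5.06
; GRBL device profile, absolute coords
G21
G90
G0 X62.297 Y41.414
M3 S482
G1 X26.226 Y43.141 F2513
G1 X158.211 Y71.929
G1 X55.397 Y99.981
G1 X104.669 Y48.817
G1 X237.809 Y54.451
G1 X62.297 Y41.414
G0 X79.575 Y105.155
M3 S175
G1 X12.620 Y57.040 F3924
G1 X5.907 Y21.323
G1 X97.131 Y36.506
G1 X163.345 Y78.060
G1 X79.575 Y105.155
M5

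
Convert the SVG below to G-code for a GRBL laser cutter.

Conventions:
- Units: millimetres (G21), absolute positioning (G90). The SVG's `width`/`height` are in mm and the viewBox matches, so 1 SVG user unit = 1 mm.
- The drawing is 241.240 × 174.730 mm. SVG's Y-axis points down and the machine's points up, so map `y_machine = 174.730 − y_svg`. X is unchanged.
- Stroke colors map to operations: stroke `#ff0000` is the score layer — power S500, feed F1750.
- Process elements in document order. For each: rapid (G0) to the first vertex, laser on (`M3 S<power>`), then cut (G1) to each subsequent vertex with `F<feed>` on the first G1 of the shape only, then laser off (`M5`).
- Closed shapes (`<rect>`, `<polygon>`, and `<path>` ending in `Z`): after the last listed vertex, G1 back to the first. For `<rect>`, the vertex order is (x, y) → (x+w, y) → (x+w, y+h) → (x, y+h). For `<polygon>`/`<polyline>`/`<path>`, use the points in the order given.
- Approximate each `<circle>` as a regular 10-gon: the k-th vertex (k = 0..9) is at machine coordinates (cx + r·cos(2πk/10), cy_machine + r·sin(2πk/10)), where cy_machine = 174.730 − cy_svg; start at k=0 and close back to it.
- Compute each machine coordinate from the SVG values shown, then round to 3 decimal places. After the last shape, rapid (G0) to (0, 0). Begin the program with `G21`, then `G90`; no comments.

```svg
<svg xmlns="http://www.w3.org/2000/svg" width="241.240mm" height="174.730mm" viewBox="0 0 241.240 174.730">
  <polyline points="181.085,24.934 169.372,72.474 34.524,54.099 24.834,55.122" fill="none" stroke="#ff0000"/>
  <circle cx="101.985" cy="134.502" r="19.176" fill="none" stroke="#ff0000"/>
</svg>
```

1 u = 1 mm; y_m = 174.730 − y.

[1] `<polyline>` open polyline, #ff0000→score S500 F1750: (181.085,149.796) → (169.372,102.256) → (34.524,120.631) → (24.834,119.608)

[2] `<circle>` circle, #ff0000→score S500 F1750: (121.161,40.228) → (117.499,51.499) → (107.911,58.465) → (96.059,58.465) → (86.471,51.499) → (82.809,40.228) → (86.471,28.957) → (96.059,21.991) → (107.911,21.991) → (117.499,28.957) → (121.161,40.228) (closed)

G21
G90
G0 X181.085 Y149.796
M3 S500
G1 X169.372 Y102.256 F1750
G1 X34.524 Y120.631
G1 X24.834 Y119.608
M5
G0 X121.161 Y40.228
M3 S500
G1 X117.499 Y51.499 F1750
G1 X107.911 Y58.465
G1 X96.059 Y58.465
G1 X86.471 Y51.499
G1 X82.809 Y40.228
G1 X86.471 Y28.957
G1 X96.059 Y21.991
G1 X107.911 Y21.991
G1 X117.499 Y28.957
G1 X121.161 Y40.228
M5
G0 X0.000 Y0.000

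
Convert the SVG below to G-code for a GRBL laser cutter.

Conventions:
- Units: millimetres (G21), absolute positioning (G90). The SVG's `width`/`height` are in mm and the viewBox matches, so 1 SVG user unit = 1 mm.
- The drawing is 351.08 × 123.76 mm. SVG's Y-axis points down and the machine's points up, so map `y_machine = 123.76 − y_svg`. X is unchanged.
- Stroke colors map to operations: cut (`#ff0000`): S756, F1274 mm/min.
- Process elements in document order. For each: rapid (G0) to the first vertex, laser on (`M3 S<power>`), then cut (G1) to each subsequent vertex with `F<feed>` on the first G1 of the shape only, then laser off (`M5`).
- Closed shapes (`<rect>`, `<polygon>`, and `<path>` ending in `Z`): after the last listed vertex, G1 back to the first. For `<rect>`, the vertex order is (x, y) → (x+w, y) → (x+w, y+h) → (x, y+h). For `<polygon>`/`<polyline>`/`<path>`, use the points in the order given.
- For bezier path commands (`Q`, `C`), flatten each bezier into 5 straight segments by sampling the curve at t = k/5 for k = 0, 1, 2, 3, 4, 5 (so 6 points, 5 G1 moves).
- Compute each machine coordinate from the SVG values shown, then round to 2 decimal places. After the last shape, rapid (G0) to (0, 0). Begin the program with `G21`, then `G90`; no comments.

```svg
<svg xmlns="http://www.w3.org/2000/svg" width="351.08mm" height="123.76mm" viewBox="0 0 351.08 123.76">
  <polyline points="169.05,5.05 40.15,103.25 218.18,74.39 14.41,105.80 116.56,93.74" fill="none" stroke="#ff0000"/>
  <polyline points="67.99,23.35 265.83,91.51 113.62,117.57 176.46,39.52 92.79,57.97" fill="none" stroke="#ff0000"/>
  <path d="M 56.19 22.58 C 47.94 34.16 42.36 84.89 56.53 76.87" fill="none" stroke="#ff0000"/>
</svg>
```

G21
G90
G0 X169.05 Y118.71
M3 S756
G1 X40.15 Y20.51 F1274
G1 X218.18 Y49.37
G1 X14.41 Y17.96
G1 X116.56 Y30.02
M5
G0 X67.99 Y100.41
M3 S756
G1 X265.83 Y32.25 F1274
G1 X113.62 Y6.19
G1 X176.46 Y84.24
G1 X92.79 Y65.79
M5
G0 X56.19 Y101.18
M3 S756
G1 X51.70 Y90.32 F1274
G1 X48.66 Y74.76
G1 X47.91 Y59.20
G1 X50.26 Y48.34
G1 X56.53 Y46.89
M5
G0 X0.00 Y0.00

viewBox `0 0 351.08 123.76` with mm width/height → 1 unit = 1 mm. Flip: y_m = 123.76 − y_svg.

**Shape 1** — `<polyline>` open polyline, stroke `#ff0000` → cut (S756, F1274). Machine vertices: (169.05,118.71) → (40.15,20.51) → (218.18,49.37) → (14.41,17.96) → (116.56,30.02). Open path.

**Shape 2** — `<polyline>` open polyline, stroke `#ff0000` → cut (S756, F1274). Machine vertices: (67.99,100.41) → (265.83,32.25) → (113.62,6.19) → (176.46,84.24) → (92.79,65.79). Open path.

**Shape 3** — `<path>` cubic bezier, stroke `#ff0000` → cut (S756, F1274). Control points (SVG): P0=(56.19,22.58), P1=(47.94,34.16), P2=(42.36,84.89), P3=(56.53,76.87); sampled at t=k/5. Machine vertices: (56.19,101.18) → (51.70,90.32) → (48.66,74.76) → (47.91,59.20) → (50.26,48.34) → (56.53,46.89). Open path.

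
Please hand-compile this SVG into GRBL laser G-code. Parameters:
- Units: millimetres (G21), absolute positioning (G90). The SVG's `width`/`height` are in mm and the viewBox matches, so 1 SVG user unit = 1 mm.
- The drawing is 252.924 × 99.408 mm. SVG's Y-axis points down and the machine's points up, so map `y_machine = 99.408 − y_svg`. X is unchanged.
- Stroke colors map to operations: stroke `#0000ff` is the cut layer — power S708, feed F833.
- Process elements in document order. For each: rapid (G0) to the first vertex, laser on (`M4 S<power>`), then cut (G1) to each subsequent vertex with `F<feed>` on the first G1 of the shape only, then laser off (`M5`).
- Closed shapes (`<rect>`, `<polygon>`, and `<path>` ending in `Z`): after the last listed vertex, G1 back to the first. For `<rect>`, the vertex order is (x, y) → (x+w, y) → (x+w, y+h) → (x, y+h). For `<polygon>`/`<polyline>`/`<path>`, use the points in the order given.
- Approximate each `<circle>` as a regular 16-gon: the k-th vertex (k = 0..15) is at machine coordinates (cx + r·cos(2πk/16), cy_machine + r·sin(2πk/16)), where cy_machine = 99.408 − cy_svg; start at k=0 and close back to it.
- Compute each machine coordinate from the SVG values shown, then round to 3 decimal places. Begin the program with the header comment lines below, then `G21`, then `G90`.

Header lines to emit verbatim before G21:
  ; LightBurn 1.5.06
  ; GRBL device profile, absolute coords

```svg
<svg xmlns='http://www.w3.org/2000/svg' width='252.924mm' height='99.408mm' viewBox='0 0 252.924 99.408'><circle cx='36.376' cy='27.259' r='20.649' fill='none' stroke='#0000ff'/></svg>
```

; LightBurn 1.5.06
; GRBL device profile, absolute coords
G21
G90
G0 X57.025 Y72.149
M4 S708
G1 X55.453 Y80.051 F833
G1 X50.977 Y86.750
G1 X44.278 Y91.226
G1 X36.376 Y92.798
G1 X28.474 Y91.226
G1 X21.775 Y86.750
G1 X17.299 Y80.051
G1 X15.727 Y72.149
G1 X17.299 Y64.247
G1 X21.775 Y57.548
G1 X28.474 Y53.072
G1 X36.376 Y51.500
G1 X44.278 Y53.072
G1 X50.977 Y57.548
G1 X55.453 Y64.247
G1 X57.025 Y72.149
M5

Since the viewBox matches the mm dimensions, user units are millimetres directly. The only transform is the Y-flip y_m = 99.408 − y_svg.

Shape 1 is a circle drawn with `<circle>`. Its stroke #0000ff means cut at S708, F833. After flipping Y the toolpath is (57.025,72.149) → (55.453,80.051) → (50.977,86.750) → (44.278,91.226) → (36.376,92.798) → (28.474,91.226) → (21.775,86.750) → (17.299,80.051) → (15.727,72.149) → (17.299,64.247) → (21.775,57.548) → (28.474,53.072) → (36.376,51.500) → (44.278,53.072) → (50.977,57.548) → (55.453,64.247) → (57.025,72.149), returning to the start.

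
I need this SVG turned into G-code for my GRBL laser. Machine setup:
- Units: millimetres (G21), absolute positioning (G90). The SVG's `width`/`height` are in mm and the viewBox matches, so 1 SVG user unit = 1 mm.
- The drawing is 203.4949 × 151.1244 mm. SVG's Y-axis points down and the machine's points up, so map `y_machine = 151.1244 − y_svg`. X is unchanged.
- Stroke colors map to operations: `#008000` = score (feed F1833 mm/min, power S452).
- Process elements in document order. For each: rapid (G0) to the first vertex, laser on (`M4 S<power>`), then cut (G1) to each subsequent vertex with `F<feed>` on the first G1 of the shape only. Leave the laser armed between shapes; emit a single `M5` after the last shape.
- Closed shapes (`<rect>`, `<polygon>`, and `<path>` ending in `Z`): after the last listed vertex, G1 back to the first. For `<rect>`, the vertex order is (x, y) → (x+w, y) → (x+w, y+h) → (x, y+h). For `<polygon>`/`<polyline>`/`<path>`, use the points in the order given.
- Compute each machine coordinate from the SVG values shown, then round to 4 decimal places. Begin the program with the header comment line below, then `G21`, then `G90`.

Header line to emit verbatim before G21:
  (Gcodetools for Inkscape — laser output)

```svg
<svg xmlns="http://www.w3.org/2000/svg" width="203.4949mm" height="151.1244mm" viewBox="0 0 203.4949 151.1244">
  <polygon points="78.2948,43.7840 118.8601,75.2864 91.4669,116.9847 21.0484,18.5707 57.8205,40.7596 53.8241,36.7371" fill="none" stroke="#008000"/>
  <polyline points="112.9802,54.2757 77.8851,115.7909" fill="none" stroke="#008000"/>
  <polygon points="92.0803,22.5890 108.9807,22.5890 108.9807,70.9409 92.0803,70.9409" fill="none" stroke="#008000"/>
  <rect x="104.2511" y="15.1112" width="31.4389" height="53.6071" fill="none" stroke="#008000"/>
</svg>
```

(Gcodetools for Inkscape — laser output)
G21
G90
G0 X78.2948 Y107.3404
M4 S452
G1 X118.8601 Y75.8380 F1833
G1 X91.4669 Y34.1397
G1 X21.0484 Y132.5537
G1 X57.8205 Y110.3648
G1 X53.8241 Y114.3873
G1 X78.2948 Y107.3404
G0 X112.9802 Y96.8487
M4 S452
G1 X77.8851 Y35.3335 F1833
G0 X92.0803 Y128.5354
M4 S452
G1 X108.9807 Y128.5354 F1833
G1 X108.9807 Y80.1835
G1 X92.0803 Y80.1835
G1 X92.0803 Y128.5354
G0 X104.2511 Y136.0132
M4 S452
G1 X135.6900 Y136.0132 F1833
G1 X135.6900 Y82.4061
G1 X104.2511 Y82.4061
G1 X104.2511 Y136.0132
M5

Since the viewBox matches the mm dimensions, user units are millimetres directly. The only transform is the Y-flip y_m = 151.1244 − y_svg.

Shape 1 is a closed polygon drawn with `<polygon>`. Its stroke #008000 means score at S452, F1833. After flipping Y the toolpath is (78.2948,107.3404) → (118.8601,75.8380) → (91.4669,34.1397) → (21.0484,132.5537) → (57.8205,110.3648) → (53.8241,114.3873) → (78.2948,107.3404), returning to the start.

Shape 2 is a line segment drawn with `<polyline>`. Its stroke #008000 means score at S452, F1833. After flipping Y the toolpath is (112.9802,96.8487) → (77.8851,35.3335).

Shape 3 is a rectangle drawn with `<polygon>`. Its stroke #008000 means score at S452, F1833. After flipping Y the toolpath is (92.0803,128.5354) → (108.9807,128.5354) → (108.9807,80.1835) → (92.0803,80.1835) → (92.0803,128.5354), returning to the start.

Shape 4 is a rectangle drawn with `<rect>`. Its stroke #008000 means score at S452, F1833. After flipping Y the toolpath is (104.2511,136.0132) → (135.6900,136.0132) → (135.6900,82.4061) → (104.2511,82.4061) → (104.2511,136.0132), returning to the start.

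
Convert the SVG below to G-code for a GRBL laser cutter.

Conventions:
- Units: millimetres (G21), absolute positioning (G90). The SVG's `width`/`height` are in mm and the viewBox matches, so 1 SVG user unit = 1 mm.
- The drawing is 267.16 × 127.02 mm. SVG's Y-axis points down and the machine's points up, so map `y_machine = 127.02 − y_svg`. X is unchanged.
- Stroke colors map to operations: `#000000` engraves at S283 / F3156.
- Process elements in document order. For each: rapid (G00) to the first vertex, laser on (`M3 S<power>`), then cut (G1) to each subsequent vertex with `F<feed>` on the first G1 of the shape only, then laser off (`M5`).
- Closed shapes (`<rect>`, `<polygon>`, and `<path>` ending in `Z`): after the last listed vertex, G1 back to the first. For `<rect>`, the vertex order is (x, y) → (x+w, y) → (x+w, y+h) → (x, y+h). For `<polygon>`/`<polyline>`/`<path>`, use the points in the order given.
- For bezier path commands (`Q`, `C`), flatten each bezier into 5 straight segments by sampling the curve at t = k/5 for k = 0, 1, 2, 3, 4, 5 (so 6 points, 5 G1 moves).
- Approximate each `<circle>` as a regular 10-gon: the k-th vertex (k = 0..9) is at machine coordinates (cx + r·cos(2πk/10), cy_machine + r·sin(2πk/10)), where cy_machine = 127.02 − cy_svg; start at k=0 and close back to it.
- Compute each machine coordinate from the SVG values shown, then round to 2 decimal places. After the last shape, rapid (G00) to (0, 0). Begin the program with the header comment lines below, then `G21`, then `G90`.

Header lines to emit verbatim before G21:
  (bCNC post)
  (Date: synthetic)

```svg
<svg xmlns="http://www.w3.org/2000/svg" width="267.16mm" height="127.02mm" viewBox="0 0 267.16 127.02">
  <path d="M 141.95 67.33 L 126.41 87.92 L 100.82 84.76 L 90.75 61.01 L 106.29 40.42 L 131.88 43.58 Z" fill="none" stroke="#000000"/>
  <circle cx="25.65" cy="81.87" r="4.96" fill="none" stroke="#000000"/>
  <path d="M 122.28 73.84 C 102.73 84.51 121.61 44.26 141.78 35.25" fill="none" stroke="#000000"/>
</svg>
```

(bCNC post)
(Date: synthetic)
G21
G90
G00 X141.95 Y59.69
M3 S283
G1 X126.41 Y39.10 F3156
G1 X100.82 Y42.26
G1 X90.75 Y66.01
G1 X106.29 Y86.60
G1 X131.88 Y83.44
G1 X141.95 Y59.69
M5
G00 X30.61 Y45.15
M3 S283
G1 X29.66 Y48.07 F3156
G1 X27.18 Y49.87
G1 X24.12 Y49.87
G1 X21.64 Y48.07
G1 X20.69 Y45.15
G1 X21.64 Y42.23
G1 X24.12 Y40.43
G1 X27.18 Y40.43
G1 X29.66 Y42.23
G1 X30.61 Y45.15
M5
G00 X122.28 Y53.18
M3 S283
G1 X114.86 Y52.23 F3156
G1 X114.89 Y59.56
G1 X120.57 Y71.22
G1 X130.13 Y83.27
G1 X141.78 Y91.77
M5
G00 X0.00 Y0.00

Since the viewBox matches the mm dimensions, user units are millimetres directly. The only transform is the Y-flip y_m = 127.02 − y_svg.

Shape 1 is a regular polygon drawn with `<path>`. Its stroke #000000 means engrave at S283, F3156. After flipping Y the toolpath is (141.95,59.69) → (126.41,39.10) → (100.82,42.26) → (90.75,66.01) → (106.29,86.60) → (131.88,83.44) → (141.95,59.69), returning to the start.

Shape 2 is a circle drawn with `<circle>`. Its stroke #000000 means engrave at S283, F3156. After flipping Y the toolpath is (30.61,45.15) → (29.66,48.07) → (27.18,49.87) → (24.12,49.87) → (21.64,48.07) → (20.69,45.15) → (21.64,42.23) → (24.12,40.43) → (27.18,40.43) → (29.66,42.23) → (30.61,45.15), returning to the start.

Shape 3 is a cubic bezier drawn with `<path>`. Its stroke #000000 means engrave at S283, F3156. After flipping Y the toolpath is (122.28,53.18) → (114.86,52.23) → (114.89,59.56) → (120.57,71.22) → (130.13,83.27) → (141.78,91.77).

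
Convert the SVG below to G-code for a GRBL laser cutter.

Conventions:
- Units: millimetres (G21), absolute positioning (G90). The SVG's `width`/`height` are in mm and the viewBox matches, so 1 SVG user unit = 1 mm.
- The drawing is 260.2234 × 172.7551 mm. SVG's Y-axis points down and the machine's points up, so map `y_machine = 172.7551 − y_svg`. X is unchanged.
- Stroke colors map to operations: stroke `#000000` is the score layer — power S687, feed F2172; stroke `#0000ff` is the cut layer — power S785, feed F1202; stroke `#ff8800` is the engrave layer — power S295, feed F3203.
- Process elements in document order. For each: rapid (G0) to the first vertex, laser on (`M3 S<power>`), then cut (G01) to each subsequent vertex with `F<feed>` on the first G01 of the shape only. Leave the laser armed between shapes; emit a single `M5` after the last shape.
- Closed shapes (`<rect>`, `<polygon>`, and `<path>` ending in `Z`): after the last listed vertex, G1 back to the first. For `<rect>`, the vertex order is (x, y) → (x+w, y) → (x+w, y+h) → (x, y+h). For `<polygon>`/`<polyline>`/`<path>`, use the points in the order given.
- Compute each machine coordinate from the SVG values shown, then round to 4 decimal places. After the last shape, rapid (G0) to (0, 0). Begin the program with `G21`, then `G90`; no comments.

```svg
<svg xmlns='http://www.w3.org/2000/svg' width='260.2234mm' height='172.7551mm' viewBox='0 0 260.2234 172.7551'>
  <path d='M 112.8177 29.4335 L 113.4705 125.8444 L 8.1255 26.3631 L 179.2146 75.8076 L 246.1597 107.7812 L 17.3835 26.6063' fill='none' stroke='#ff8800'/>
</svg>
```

G21
G90
G0 X112.8177 Y143.3216
M3 S295
G01 X113.4705 Y46.9107 F3203
G01 X8.1255 Y146.3920
G01 X179.2146 Y96.9475
G01 X246.1597 Y64.9739
G01 X17.3835 Y146.1488
M5
G0 X0.0000 Y0.0000

Since the viewBox matches the mm dimensions, user units are millimetres directly. The only transform is the Y-flip y_m = 172.7551 − y_svg.

Shape 1 is a open polyline drawn with `<path>`. Its stroke #ff8800 means engrave at S295, F3203. After flipping Y the toolpath is (112.8177,143.3216) → (113.4705,46.9107) → (8.1255,146.3920) → (179.2146,96.9475) → (246.1597,64.9739) → (17.3835,146.1488).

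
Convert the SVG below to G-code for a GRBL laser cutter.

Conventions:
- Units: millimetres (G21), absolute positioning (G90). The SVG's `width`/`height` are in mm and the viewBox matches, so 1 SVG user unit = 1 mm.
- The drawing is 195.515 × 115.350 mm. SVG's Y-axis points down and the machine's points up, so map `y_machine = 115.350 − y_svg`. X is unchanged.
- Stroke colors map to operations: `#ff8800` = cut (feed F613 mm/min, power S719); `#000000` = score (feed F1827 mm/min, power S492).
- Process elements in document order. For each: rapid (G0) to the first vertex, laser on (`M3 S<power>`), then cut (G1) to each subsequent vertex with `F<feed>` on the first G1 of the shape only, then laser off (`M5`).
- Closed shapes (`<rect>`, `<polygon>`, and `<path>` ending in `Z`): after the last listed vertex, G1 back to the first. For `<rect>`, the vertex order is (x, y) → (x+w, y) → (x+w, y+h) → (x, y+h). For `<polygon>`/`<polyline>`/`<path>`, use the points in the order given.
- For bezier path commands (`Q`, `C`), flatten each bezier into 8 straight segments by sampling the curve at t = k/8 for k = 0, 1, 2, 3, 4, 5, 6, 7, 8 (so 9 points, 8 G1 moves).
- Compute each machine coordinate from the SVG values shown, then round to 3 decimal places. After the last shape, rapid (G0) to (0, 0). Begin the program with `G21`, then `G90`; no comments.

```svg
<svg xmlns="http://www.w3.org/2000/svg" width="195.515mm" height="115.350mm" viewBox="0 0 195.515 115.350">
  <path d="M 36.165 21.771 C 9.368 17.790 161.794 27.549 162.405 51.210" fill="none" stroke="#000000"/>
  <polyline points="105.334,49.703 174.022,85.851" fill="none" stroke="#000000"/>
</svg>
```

1 u = 1 mm; y_m = 115.350 − y.

[1] `<path>` cubic bezier, #000000→score S492 F1827: (36.165,93.579) → (33.871,94.427) → (44.499,93.986) → (64.171,92.253) → (89.007,89.225) → (115.128,84.902) → (138.654,79.282) → (155.706,72.362) → (162.405,64.140)

[2] `<polyline>` line segment, #000000→score S492 F1827: (105.334,65.647) → (174.022,29.499)

G21
G90
G0 X36.165 Y93.579
M3 S492
G1 X33.871 Y94.427 F1827
G1 X44.499 Y93.986
G1 X64.171 Y92.253
G1 X89.007 Y89.225
G1 X115.128 Y84.902
G1 X138.654 Y79.282
G1 X155.706 Y72.362
G1 X162.405 Y64.140
M5
G0 X105.334 Y65.647
M3 S492
G1 X174.022 Y29.499 F1827
M5
G0 X0.000 Y0.000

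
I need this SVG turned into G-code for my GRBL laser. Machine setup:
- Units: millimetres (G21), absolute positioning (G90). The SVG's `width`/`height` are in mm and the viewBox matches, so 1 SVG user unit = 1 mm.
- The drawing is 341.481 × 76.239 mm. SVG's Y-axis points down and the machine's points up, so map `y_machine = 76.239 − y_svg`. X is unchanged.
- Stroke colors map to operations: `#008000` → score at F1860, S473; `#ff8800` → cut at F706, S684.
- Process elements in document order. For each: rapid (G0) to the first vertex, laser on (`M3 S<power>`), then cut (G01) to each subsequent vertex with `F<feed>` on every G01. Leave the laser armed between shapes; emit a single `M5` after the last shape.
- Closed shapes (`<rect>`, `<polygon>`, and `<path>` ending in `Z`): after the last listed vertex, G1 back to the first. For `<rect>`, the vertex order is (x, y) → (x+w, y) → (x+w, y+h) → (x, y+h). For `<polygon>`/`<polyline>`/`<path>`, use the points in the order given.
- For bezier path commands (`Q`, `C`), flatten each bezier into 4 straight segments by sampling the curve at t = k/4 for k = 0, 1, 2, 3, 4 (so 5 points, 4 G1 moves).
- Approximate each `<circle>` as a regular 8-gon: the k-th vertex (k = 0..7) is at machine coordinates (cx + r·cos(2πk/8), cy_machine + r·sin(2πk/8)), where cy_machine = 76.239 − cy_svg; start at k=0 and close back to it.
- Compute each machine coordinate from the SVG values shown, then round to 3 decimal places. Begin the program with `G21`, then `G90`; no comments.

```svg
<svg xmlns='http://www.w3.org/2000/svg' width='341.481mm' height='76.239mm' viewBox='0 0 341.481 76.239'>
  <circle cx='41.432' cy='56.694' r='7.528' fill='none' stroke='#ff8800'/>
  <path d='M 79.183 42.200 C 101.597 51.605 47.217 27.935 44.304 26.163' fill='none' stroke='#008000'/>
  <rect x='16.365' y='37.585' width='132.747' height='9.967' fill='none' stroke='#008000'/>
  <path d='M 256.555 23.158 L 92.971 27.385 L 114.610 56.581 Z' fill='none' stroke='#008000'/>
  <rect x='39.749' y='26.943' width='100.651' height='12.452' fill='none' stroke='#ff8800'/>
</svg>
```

G21
G90
G0 X48.960 Y19.545
M3 S684
G01 X46.755 Y24.868 F706
G01 X41.432 Y27.073 F706
G01 X36.109 Y24.868 F706
G01 X33.904 Y19.545 F706
G01 X36.109 Y14.222 F706
G01 X41.432 Y12.017 F706
G01 X46.755 Y14.222 F706
G01 X48.960 Y19.545 F706
G0 X79.183 Y34.039
M3 S473
G01 X83.599 Y32.328 F1860
G01 X71.241 Y37.866 F1860
G01 X54.135 Y45.500 F1860
G01 X44.304 Y50.076 F1860
G0 X16.365 Y38.654
M3 S473
G01 X149.112 Y38.654 F1860
G01 X149.112 Y28.687 F1860
G01 X16.365 Y28.687 F1860
G01 X16.365 Y38.654 F1860
G0 X256.555 Y53.081
M3 S473
G01 X92.971 Y48.854 F1860
G01 X114.610 Y19.658 F1860
G01 X256.555 Y53.081 F1860
G0 X39.749 Y49.296
M3 S684
G01 X140.400 Y49.296 F706
G01 X140.400 Y36.844 F706
G01 X39.749 Y36.844 F706
G01 X39.749 Y49.296 F706
M5

1 u = 1 mm; y_m = 76.239 − y.

[1] `<circle>` circle, #ff8800→cut S684 F706: (48.960,19.545) → (46.755,24.868) → (41.432,27.073) → (36.109,24.868) → (33.904,19.545) → (36.109,14.222) → (41.432,12.017) → (46.755,14.222) → (48.960,19.545) (closed)

[2] `<path>` cubic bezier, #008000→score S473 F1860: (79.183,34.039) → (83.599,32.328) → (71.241,37.866) → (54.135,45.500) → (44.304,50.076)

[3] `<rect>` rectangle, #008000→score S473 F1860: (16.365,38.654) → (149.112,38.654) → (149.112,28.687) → (16.365,28.687) → (16.365,38.654) (closed)

[4] `<path>` closed polygon, #008000→score S473 F1860: (256.555,53.081) → (92.971,48.854) → (114.610,19.658) → (256.555,53.081) (closed)

[5] `<rect>` rectangle, #ff8800→cut S684 F706: (39.749,49.296) → (140.400,49.296) → (140.400,36.844) → (39.749,36.844) → (39.749,49.296) (closed)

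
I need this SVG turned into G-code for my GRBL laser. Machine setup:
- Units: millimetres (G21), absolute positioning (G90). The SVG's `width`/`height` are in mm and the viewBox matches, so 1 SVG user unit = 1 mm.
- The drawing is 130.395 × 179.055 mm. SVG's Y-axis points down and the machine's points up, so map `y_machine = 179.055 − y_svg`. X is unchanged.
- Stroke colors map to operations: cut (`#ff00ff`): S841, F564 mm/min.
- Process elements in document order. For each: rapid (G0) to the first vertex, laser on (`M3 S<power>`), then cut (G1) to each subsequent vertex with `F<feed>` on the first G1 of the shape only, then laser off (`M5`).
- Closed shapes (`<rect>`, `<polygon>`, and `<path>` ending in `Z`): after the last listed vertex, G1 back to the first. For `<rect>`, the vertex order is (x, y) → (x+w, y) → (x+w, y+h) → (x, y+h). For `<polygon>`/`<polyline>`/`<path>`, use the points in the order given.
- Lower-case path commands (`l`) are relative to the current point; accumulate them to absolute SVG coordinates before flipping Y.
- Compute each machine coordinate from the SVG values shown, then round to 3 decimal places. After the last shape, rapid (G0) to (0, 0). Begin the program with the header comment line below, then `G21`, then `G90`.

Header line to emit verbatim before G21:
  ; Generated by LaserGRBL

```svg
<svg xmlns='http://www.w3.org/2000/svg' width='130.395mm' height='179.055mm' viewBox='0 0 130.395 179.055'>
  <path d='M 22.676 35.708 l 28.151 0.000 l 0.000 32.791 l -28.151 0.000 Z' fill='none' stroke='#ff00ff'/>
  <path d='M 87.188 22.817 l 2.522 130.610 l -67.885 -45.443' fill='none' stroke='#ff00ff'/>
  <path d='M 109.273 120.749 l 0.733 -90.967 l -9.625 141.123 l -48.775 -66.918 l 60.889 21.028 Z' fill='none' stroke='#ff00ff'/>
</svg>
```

; Generated by LaserGRBL
G21
G90
G0 X22.676 Y143.347
M3 S841
G1 X50.827 Y143.347 F564
G1 X50.827 Y110.556
G1 X22.676 Y110.556
G1 X22.676 Y143.347
M5
G0 X87.188 Y156.238
M3 S841
G1 X89.710 Y25.628 F564
G1 X21.825 Y71.071
M5
G0 X109.273 Y58.306
M3 S841
G1 X110.006 Y149.273 F564
G1 X100.381 Y8.150
G1 X51.606 Y75.068
G1 X112.495 Y54.040
G1 X109.273 Y58.306
M5
G0 X0.000 Y0.000

Since the viewBox matches the mm dimensions, user units are millimetres directly. The only transform is the Y-flip y_m = 179.055 − y_svg.

Shape 1 is a rectangle drawn with `<path>`. Its stroke #ff00ff means cut at S841, F564. After flipping Y the toolpath is (22.676,143.347) → (50.827,143.347) → (50.827,110.556) → (22.676,110.556) → (22.676,143.347), returning to the start.

Shape 2 is a open polyline drawn with `<path>`. Its stroke #ff00ff means cut at S841, F564. After flipping Y the toolpath is (87.188,156.238) → (89.710,25.628) → (21.825,71.071).

Shape 3 is a closed polygon drawn with `<path>`. Its stroke #ff00ff means cut at S841, F564. After flipping Y the toolpath is (109.273,58.306) → (110.006,149.273) → (100.381,8.150) → (51.606,75.068) → (112.495,54.040) → (109.273,58.306), returning to the start.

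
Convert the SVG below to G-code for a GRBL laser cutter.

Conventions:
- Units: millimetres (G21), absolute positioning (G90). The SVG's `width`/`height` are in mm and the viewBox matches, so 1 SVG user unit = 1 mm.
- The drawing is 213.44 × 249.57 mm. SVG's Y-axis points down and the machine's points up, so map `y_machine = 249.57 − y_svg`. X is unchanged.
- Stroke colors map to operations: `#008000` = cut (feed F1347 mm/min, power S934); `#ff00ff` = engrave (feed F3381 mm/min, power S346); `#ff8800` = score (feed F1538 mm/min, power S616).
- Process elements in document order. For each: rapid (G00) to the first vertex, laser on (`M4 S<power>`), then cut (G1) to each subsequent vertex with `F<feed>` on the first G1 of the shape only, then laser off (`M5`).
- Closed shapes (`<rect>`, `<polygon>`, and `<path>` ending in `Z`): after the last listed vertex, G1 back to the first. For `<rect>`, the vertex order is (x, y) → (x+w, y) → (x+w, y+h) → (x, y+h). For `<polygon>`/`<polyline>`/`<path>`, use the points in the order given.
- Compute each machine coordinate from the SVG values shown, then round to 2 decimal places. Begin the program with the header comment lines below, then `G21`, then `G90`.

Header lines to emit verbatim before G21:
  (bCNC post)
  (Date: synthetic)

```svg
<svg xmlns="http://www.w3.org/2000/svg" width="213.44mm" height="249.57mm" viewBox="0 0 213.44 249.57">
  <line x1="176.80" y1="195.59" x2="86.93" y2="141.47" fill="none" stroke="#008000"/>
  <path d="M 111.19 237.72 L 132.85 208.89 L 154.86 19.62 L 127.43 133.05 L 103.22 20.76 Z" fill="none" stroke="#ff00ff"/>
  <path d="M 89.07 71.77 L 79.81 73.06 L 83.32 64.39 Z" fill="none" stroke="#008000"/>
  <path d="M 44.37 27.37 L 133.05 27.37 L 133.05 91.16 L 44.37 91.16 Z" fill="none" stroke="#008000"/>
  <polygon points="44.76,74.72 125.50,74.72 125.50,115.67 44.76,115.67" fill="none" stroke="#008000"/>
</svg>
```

viewBox `0 0 213.44 249.57` with mm width/height → 1 unit = 1 mm. Flip: y_m = 249.57 − y_svg.

**Shape 1** — `<line>` line segment, stroke `#008000` → cut (S934, F1347). Machine vertices: (176.80,53.98) → (86.93,108.10). Open path.

**Shape 2** — `<path>` closed polygon, stroke `#ff00ff` → engrave (S346, F3381). Machine vertices: (111.19,11.85) → (132.85,40.68) → (154.86,229.95) → (127.43,116.52) → (103.22,228.81) → (111.19,11.85). Closed: final G1 returns to the first vertex.

**Shape 3** — `<path>` regular polygon, stroke `#008000` → cut (S934, F1347). Machine vertices: (89.07,177.80) → (79.81,176.51) → (83.32,185.18) → (89.07,177.80). Closed: final G1 returns to the first vertex.

**Shape 4** — `<path>` rectangle, stroke `#008000` → cut (S934, F1347). Machine vertices: (44.37,222.20) → (133.05,222.20) → (133.05,158.41) → (44.37,158.41) → (44.37,222.20). Closed: final G1 returns to the first vertex.

**Shape 5** — `<polygon>` rectangle, stroke `#008000` → cut (S934, F1347). Machine vertices: (44.76,174.85) → (125.50,174.85) → (125.50,133.90) → (44.76,133.90) → (44.76,174.85). Closed: final G1 returns to the first vertex.

(bCNC post)
(Date: synthetic)
G21
G90
G00 X176.80 Y53.98
M4 S934
G1 X86.93 Y108.10 F1347
M5
G00 X111.19 Y11.85
M4 S346
G1 X132.85 Y40.68 F3381
G1 X154.86 Y229.95
G1 X127.43 Y116.52
G1 X103.22 Y228.81
G1 X111.19 Y11.85
M5
G00 X89.07 Y177.80
M4 S934
G1 X79.81 Y176.51 F1347
G1 X83.32 Y185.18
G1 X89.07 Y177.80
M5
G00 X44.37 Y222.20
M4 S934
G1 X133.05 Y222.20 F1347
G1 X133.05 Y158.41
G1 X44.37 Y158.41
G1 X44.37 Y222.20
M5
G00 X44.76 Y174.85
M4 S934
G1 X125.50 Y174.85 F1347
G1 X125.50 Y133.90
G1 X44.76 Y133.90
G1 X44.76 Y174.85
M5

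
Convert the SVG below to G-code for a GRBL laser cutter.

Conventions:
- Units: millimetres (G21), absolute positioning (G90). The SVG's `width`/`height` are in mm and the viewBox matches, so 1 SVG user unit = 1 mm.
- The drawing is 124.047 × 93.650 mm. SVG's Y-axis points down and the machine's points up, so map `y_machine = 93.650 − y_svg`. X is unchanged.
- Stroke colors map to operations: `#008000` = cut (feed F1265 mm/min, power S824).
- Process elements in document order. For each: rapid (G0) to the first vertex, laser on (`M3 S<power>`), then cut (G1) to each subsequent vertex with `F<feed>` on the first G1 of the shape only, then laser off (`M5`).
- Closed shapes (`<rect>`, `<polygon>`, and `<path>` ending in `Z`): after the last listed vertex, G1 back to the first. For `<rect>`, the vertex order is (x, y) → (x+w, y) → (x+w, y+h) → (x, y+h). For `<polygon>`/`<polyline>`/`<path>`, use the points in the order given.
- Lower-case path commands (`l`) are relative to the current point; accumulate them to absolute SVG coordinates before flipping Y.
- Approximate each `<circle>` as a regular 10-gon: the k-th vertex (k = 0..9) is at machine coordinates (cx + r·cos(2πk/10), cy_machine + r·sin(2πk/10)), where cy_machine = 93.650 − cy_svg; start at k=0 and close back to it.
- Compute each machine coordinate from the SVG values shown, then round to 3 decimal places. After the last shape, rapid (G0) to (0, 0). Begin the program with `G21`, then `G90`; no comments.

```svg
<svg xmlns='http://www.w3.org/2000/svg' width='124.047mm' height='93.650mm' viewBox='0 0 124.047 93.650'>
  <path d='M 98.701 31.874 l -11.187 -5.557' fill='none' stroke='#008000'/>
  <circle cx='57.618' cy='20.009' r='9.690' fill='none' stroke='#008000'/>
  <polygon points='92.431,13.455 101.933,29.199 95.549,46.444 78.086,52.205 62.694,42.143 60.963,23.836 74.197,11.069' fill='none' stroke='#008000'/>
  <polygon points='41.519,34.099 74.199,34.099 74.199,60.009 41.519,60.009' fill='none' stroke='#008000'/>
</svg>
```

1 u = 1 mm; y_m = 93.650 − y.

[1] `<path>` line segment, #008000→cut S824 F1265: (98.701,61.776) → (87.514,67.333)

[2] `<circle>` circle, #008000→cut S824 F1265: (67.308,73.641) → (65.457,79.337) → (60.612,82.857) → (54.624,82.857) → (49.779,79.337) → (47.928,73.641) → (49.779,67.945) → (54.624,64.425) → (60.612,64.425) → (65.457,67.945) → (67.308,73.641) (closed)

[3] `<polygon>` regular polygon, #008000→cut S824 F1265: (92.431,80.195) → (101.933,64.451) → (95.549,47.206) → (78.086,41.445) → (62.694,51.507) → (60.963,69.814) → (74.197,82.581) → (92.431,80.195) (closed)

[4] `<polygon>` rectangle, #008000→cut S824 F1265: (41.519,59.551) → (74.199,59.551) → (74.199,33.641) → (41.519,33.641) → (41.519,59.551) (closed)

G21
G90
G0 X98.701 Y61.776
M3 S824
G1 X87.514 Y67.333 F1265
M5
G0 X67.308 Y73.641
M3 S824
G1 X65.457 Y79.337 F1265
G1 X60.612 Y82.857
G1 X54.624 Y82.857
G1 X49.779 Y79.337
G1 X47.928 Y73.641
G1 X49.779 Y67.945
G1 X54.624 Y64.425
G1 X60.612 Y64.425
G1 X65.457 Y67.945
G1 X67.308 Y73.641
M5
G0 X92.431 Y80.195
M3 S824
G1 X101.933 Y64.451 F1265
G1 X95.549 Y47.206
G1 X78.086 Y41.445
G1 X62.694 Y51.507
G1 X60.963 Y69.814
G1 X74.197 Y82.581
G1 X92.431 Y80.195
M5
G0 X41.519 Y59.551
M3 S824
G1 X74.199 Y59.551 F1265
G1 X74.199 Y33.641
G1 X41.519 Y33.641
G1 X41.519 Y59.551
M5
G0 X0.000 Y0.000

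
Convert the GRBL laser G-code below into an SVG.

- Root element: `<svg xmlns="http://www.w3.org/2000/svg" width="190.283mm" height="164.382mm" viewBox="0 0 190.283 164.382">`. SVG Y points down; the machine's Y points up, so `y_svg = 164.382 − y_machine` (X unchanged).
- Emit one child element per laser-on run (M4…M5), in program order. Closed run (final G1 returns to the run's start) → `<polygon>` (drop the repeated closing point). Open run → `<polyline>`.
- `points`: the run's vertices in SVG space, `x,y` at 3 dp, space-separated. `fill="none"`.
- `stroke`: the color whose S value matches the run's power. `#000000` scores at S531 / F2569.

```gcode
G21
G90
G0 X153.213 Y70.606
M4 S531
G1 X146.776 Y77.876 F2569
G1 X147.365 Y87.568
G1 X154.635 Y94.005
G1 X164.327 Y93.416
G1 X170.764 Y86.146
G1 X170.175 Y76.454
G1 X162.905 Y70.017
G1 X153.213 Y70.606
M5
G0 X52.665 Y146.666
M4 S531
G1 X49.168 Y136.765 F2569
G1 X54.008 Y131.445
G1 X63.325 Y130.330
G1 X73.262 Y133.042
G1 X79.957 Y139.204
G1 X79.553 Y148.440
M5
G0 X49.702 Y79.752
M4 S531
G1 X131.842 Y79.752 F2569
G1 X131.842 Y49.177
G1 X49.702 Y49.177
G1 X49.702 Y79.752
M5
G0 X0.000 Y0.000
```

Machine Y-up, SVG Y-down with viewBox height 164.382, so y_svg = 164.382 − y_machine; X carries over. Every run uses S531, so all elements get stroke `#000000` (score).

Run 1: The run returns to its start, so emit a `<polygon>` with points (Y-flipped): 153.213,93.776 146.776,86.506 147.365,76.814 154.635,70.377 164.327,70.966 170.764,78.236 170.175,87.928 162.905,94.365.

Run 2: The run is open, so emit a `<polyline>` with points (Y-flipped): 52.665,17.716 49.168,27.617 54.008,32.937 63.325,34.052 73.262,31.340 79.957,25.178 79.553,15.942.

Run 3: The run returns to its start, so emit a `<polygon>` with points (Y-flipped): 49.702,84.630 131.842,84.630 131.842,115.205 49.702,115.205.

<svg xmlns="http://www.w3.org/2000/svg" width="190.283mm" height="164.382mm" viewBox="0 0 190.283 164.382">
  <polygon points="153.213,93.776 146.776,86.506 147.365,76.814 154.635,70.377 164.327,70.966 170.764,78.236 170.175,87.928 162.905,94.365" fill="none" stroke="#000000"/>
  <polyline points="52.665,17.716 49.168,27.617 54.008,32.937 63.325,34.052 73.262,31.340 79.957,25.178 79.553,15.942" fill="none" stroke="#000000"/>
  <polygon points="49.702,84.630 131.842,84.630 131.842,115.205 49.702,115.205" fill="none" stroke="#000000"/>
</svg>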